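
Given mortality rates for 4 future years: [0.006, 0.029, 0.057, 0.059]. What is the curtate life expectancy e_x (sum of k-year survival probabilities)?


e_x = sum_{k=1}^{n} k_p_x
k_p_x values:
  1_p_x = 0.994
  2_p_x = 0.965174
  3_p_x = 0.910159
  4_p_x = 0.85646
e_x = 3.7258


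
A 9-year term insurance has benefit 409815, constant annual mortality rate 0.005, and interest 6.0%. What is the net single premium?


NSP = benefit * sum_{k=0}^{n-1} k_p_x * q * v^(k+1)
With constant q=0.005, v=0.943396
Sum = 0.033401
NSP = 409815 * 0.033401
= 13688.1497


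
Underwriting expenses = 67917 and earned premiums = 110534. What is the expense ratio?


Expense ratio = expenses / premiums
= 67917 / 110534
= 0.6144


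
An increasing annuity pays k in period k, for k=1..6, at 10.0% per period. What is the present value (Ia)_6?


(Ia)_n = sum_{k=1}^{n} k * v^k, v = 1/(1+i)
v = 0.909091
Sum computed term by term:
(Ia)_6 = 14.0394


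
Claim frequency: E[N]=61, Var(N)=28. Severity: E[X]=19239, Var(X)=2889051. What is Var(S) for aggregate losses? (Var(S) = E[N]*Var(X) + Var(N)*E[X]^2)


Var(S) = E[N]*Var(X) + Var(N)*E[X]^2
= 61*2889051 + 28*19239^2
= 176232111 + 10363895388
= 1.0540e+10


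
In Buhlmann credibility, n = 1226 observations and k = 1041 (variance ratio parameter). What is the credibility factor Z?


Z = n / (n + k)
= 1226 / (1226 + 1041)
= 1226 / 2267
= 0.5408


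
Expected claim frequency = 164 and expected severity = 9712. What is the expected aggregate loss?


E[S] = E[N] * E[X]
= 164 * 9712
= 1.5928e+06


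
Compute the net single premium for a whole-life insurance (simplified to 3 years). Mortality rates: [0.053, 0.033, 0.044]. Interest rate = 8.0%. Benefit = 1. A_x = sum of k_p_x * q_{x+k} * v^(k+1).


v = 0.925926
Year 0: k_p_x=1.0, q=0.053, term=0.049074
Year 1: k_p_x=0.947, q=0.033, term=0.026793
Year 2: k_p_x=0.915749, q=0.044, term=0.031986
A_x = 0.1079


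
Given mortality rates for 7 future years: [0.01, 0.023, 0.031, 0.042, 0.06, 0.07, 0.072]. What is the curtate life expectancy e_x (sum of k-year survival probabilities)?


e_x = sum_{k=1}^{n} k_p_x
k_p_x values:
  1_p_x = 0.99
  2_p_x = 0.96723
  3_p_x = 0.937246
  4_p_x = 0.897882
  5_p_x = 0.844009
  6_p_x = 0.784928
  7_p_x = 0.728413
e_x = 6.1497


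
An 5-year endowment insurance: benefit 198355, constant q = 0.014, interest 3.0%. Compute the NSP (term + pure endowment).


Term component = 12376.8683
Pure endowment = 5_p_x * v^5 * benefit = 0.931933 * 0.862609 * 198355 = 159456.271
NSP = 171833.1393


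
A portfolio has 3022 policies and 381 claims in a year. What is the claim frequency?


frequency = claims / policies
= 381 / 3022
= 0.1261


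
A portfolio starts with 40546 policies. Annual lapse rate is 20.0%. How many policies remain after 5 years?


remaining = initial * (1 - lapse)^years
= 40546 * (1 - 0.2)^5
= 40546 * 0.32768
= 13286.1133


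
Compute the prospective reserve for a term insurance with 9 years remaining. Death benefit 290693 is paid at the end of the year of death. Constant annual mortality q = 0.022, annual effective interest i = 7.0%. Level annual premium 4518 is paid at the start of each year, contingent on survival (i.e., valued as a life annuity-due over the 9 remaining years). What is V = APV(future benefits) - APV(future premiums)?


v = 1/(1+i) = 0.934579
APV(future benefits) per unit = sum_{k=0}^{8} k_p_x * q * v^(k+1) = 0.13266
APV(future benefits) = 290693 * 0.13266 = 38563.2251
Life annuity-due factor ä_{x:9} = sum_{k=0}^{8} k_p_x * v^k = 6.452082
APV(future premiums) = 4518 * 6.452082 = 29150.5059
V = 38563.2251 - 29150.5059
= 9412.7191


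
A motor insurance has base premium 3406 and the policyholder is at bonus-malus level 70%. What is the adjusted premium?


adjusted = base * BM_level / 100
= 3406 * 70 / 100
= 3406 * 0.7
= 2384.2


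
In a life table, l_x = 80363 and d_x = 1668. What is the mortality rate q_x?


q_x = d_x / l_x
= 1668 / 80363
= 0.0208


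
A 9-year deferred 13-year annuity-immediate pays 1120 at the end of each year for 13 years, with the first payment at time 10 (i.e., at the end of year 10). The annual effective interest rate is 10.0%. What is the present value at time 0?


PV at time 9 of the 13-year annuity-immediate:
a_n = 1120 * (1-(1+0.1)^(-13))/0.1 = 7955.7589
Discount back 9 years to time 0:
PV = 7955.7589 * (1+0.1)^(-9)
= 7955.7589 * 0.424098
= 3374.0184


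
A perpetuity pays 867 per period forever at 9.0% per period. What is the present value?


PV = PMT / i
= 867 / 0.09
= 9633.3333


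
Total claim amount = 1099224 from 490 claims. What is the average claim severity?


severity = total / number
= 1099224 / 490
= 2243.3143


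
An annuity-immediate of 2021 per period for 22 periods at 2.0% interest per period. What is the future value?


FV = PMT * ((1+i)^n - 1) / i
= 2021 * ((1.02)^22 - 1) / 0.02
= 2021 * (1.54598 - 1) / 0.02
= 55171.2457


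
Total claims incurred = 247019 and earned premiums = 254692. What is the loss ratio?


Loss ratio = claims / premiums
= 247019 / 254692
= 0.9699


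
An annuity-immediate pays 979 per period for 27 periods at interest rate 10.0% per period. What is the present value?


PV = PMT * (1 - (1+i)^(-n)) / i
= 979 * (1 - (1+0.1)^(-27)) / 0.1
= 979 * (1 - 0.076278) / 0.1
= 979 * 9.237223
= 9043.2415


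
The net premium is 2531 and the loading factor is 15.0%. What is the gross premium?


Gross = net * (1 + loading)
= 2531 * (1 + 0.15)
= 2531 * 1.15
= 2910.65


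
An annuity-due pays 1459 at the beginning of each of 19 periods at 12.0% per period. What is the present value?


PV_due = PMT * (1-(1+i)^(-n))/i * (1+i)
PV_immediate = 10746.6684
PV_due = 10746.6684 * 1.12
= 12036.2687


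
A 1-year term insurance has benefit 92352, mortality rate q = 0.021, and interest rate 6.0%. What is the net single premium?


NSP = benefit * q * v
v = 1/(1+i) = 0.943396
NSP = 92352 * 0.021 * 0.943396
= 1829.6151


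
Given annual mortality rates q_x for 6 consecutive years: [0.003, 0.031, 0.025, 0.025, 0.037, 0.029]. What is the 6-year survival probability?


p_k = 1 - q_k for each year
Survival = product of (1 - q_k)
= 0.997 * 0.969 * 0.975 * 0.975 * 0.963 * 0.971
= 0.8588


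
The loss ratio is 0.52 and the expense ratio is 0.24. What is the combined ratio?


Combined ratio = loss ratio + expense ratio
= 0.52 + 0.24
= 0.76


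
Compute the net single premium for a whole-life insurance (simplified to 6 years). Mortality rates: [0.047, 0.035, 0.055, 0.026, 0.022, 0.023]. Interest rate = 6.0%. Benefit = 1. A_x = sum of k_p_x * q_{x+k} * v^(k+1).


v = 0.943396
Year 0: k_p_x=1.0, q=0.047, term=0.04434
Year 1: k_p_x=0.953, q=0.035, term=0.029686
Year 2: k_p_x=0.919645, q=0.055, term=0.042468
Year 3: k_p_x=0.869065, q=0.026, term=0.017898
Year 4: k_p_x=0.846469, q=0.022, term=0.013916
Year 5: k_p_x=0.827847, q=0.023, term=0.013423
A_x = 0.1617


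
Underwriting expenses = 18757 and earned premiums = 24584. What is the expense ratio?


Expense ratio = expenses / premiums
= 18757 / 24584
= 0.763


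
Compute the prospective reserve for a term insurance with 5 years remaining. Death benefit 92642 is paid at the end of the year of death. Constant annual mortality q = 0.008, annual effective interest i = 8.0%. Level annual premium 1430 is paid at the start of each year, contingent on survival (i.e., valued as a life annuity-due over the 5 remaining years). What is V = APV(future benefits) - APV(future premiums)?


v = 1/(1+i) = 0.925926
APV(future benefits) per unit = sum_{k=0}^{4} k_p_x * q * v^(k+1) = 0.031473
APV(future benefits) = 92642 * 0.031473 = 2915.764
Life annuity-due factor ä_{x:5} = sum_{k=0}^{4} k_p_x * v^k = 4.248917
APV(future premiums) = 1430 * 4.248917 = 6075.9509
V = 2915.764 - 6075.9509
= -3160.1869


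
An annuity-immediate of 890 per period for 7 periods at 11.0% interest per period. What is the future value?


FV = PMT * ((1+i)^n - 1) / i
= 890 * ((1.11)^7 - 1) / 0.11
= 890 * (2.07616 - 1) / 0.11
= 8707.114


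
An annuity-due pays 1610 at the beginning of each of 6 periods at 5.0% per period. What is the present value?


PV_due = PMT * (1-(1+i)^(-n))/i * (1+i)
PV_immediate = 8171.8642
PV_due = 8171.8642 * 1.05
= 8580.4574


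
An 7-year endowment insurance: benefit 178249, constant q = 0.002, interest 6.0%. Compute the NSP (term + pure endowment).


Term component = 1979.1274
Pure endowment = 7_p_x * v^7 * benefit = 0.986084 * 0.665057 * 178249 = 116896.0494
NSP = 118875.1769


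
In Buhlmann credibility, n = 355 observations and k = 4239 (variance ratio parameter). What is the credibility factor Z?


Z = n / (n + k)
= 355 / (355 + 4239)
= 355 / 4594
= 0.0773


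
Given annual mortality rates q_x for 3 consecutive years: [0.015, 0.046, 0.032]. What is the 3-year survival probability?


p_k = 1 - q_k for each year
Survival = product of (1 - q_k)
= 0.985 * 0.954 * 0.968
= 0.9096


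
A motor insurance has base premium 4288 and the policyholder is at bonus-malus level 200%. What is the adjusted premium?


adjusted = base * BM_level / 100
= 4288 * 200 / 100
= 4288 * 2.0
= 8576.0


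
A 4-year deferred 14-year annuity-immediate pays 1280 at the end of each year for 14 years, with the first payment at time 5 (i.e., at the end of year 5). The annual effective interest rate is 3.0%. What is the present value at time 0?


PV at time 4 of the 14-year annuity-immediate:
a_n = 1280 * (1-(1+0.03)^(-14))/0.03 = 14458.9736
Discount back 4 years to time 0:
PV = 14458.9736 * (1+0.03)^(-4)
= 14458.9736 * 0.888487
= 12846.6108


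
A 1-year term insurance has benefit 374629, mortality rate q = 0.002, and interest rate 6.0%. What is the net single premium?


NSP = benefit * q * v
v = 1/(1+i) = 0.943396
NSP = 374629 * 0.002 * 0.943396
= 706.8472


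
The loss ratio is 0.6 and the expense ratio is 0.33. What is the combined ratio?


Combined ratio = loss ratio + expense ratio
= 0.6 + 0.33
= 0.93


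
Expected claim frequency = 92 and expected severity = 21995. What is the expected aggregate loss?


E[S] = E[N] * E[X]
= 92 * 21995
= 2.0235e+06


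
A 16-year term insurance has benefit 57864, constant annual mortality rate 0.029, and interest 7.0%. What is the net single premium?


NSP = benefit * sum_{k=0}^{n-1} k_p_x * q * v^(k+1)
With constant q=0.029, v=0.934579
Sum = 0.230967
NSP = 57864 * 0.230967
= 13364.6534


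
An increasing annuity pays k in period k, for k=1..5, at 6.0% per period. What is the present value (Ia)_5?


(Ia)_n = sum_{k=1}^{n} k * v^k, v = 1/(1+i)
v = 0.943396
Sum computed term by term:
(Ia)_5 = 12.1469


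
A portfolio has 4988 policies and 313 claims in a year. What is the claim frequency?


frequency = claims / policies
= 313 / 4988
= 0.0628


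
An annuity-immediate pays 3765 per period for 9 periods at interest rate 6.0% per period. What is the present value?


PV = PMT * (1 - (1+i)^(-n)) / i
= 3765 * (1 - (1+0.06)^(-9)) / 0.06
= 3765 * (1 - 0.591898) / 0.06
= 3765 * 6.801692
= 25608.3714


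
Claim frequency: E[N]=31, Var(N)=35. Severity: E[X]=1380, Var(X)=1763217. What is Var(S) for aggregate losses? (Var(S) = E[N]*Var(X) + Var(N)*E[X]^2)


Var(S) = E[N]*Var(X) + Var(N)*E[X]^2
= 31*1763217 + 35*1380^2
= 54659727 + 66654000
= 1.2131e+08


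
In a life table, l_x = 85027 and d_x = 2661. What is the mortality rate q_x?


q_x = d_x / l_x
= 2661 / 85027
= 0.0313


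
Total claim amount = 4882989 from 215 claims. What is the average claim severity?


severity = total / number
= 4882989 / 215
= 22711.5767


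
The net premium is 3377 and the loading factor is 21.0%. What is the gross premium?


Gross = net * (1 + loading)
= 3377 * (1 + 0.21)
= 3377 * 1.21
= 4086.17


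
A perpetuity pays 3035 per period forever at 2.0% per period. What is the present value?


PV = PMT / i
= 3035 / 0.02
= 151750.0


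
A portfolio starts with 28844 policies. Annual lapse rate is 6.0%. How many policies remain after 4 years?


remaining = initial * (1 - lapse)^years
= 28844 * (1 - 0.06)^4
= 28844 * 0.780749
= 22519.923


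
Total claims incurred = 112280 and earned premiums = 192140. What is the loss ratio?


Loss ratio = claims / premiums
= 112280 / 192140
= 0.5844


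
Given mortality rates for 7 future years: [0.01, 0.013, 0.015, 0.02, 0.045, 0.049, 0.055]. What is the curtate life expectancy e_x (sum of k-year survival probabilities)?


e_x = sum_{k=1}^{n} k_p_x
k_p_x values:
  1_p_x = 0.99
  2_p_x = 0.97713
  3_p_x = 0.962473
  4_p_x = 0.943224
  5_p_x = 0.900779
  6_p_x = 0.85664
  7_p_x = 0.809525
e_x = 6.4398


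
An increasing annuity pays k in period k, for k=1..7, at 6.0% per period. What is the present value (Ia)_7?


(Ia)_n = sum_{k=1}^{n} k * v^k, v = 1/(1+i)
v = 0.943396
Sum computed term by term:
(Ia)_7 = 21.0321


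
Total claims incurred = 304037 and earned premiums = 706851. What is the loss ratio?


Loss ratio = claims / premiums
= 304037 / 706851
= 0.4301


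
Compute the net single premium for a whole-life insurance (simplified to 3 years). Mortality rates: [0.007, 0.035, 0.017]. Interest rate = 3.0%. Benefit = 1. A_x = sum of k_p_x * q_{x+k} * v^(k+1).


v = 0.970874
Year 0: k_p_x=1.0, q=0.007, term=0.006796
Year 1: k_p_x=0.993, q=0.035, term=0.03276
Year 2: k_p_x=0.958245, q=0.017, term=0.014908
A_x = 0.0545


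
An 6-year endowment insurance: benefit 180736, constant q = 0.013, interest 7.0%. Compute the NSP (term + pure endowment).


Term component = 10869.506
Pure endowment = 6_p_x * v^6 * benefit = 0.924491 * 0.666342 * 180736 = 111338.3847
NSP = 122207.8907


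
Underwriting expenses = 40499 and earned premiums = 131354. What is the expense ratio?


Expense ratio = expenses / premiums
= 40499 / 131354
= 0.3083


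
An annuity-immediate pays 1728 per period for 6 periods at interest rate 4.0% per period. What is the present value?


PV = PMT * (1 - (1+i)^(-n)) / i
= 1728 * (1 - (1+0.04)^(-6)) / 0.04
= 1728 * (1 - 0.790315) / 0.04
= 1728 * 5.242137
= 9058.4125


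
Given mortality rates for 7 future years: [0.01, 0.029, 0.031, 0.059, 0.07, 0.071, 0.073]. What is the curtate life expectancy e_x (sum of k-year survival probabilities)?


e_x = sum_{k=1}^{n} k_p_x
k_p_x values:
  1_p_x = 0.99
  2_p_x = 0.96129
  3_p_x = 0.93149
  4_p_x = 0.876532
  5_p_x = 0.815175
  6_p_x = 0.757297
  7_p_x = 0.702015
e_x = 6.0338


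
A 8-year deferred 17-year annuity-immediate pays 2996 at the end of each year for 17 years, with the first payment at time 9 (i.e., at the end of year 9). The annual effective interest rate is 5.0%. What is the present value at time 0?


PV at time 8 of the 17-year annuity-immediate:
a_n = 2996 * (1-(1+0.05)^(-17))/0.05 = 33777.1025
Discount back 8 years to time 0:
PV = 33777.1025 * (1+0.05)^(-8)
= 33777.1025 * 0.676839
= 22861.6725


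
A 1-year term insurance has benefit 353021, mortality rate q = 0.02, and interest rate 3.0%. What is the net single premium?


NSP = benefit * q * v
v = 1/(1+i) = 0.970874
NSP = 353021 * 0.02 * 0.970874
= 6854.7767


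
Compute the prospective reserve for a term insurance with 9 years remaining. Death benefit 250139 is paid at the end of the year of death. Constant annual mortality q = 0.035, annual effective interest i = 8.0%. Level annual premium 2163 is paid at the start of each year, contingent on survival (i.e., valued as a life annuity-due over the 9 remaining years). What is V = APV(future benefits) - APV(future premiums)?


v = 1/(1+i) = 0.925926
APV(future benefits) per unit = sum_{k=0}^{8} k_p_x * q * v^(k+1) = 0.193863
APV(future benefits) = 250139 * 0.193863 = 48492.7232
Life annuity-due factor ä_{x:9} = sum_{k=0}^{8} k_p_x * v^k = 5.982062
APV(future premiums) = 2163 * 5.982062 = 12939.1991
V = 48492.7232 - 12939.1991
= 35553.5241


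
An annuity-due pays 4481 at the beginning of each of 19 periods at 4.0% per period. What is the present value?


PV_due = PMT * (1-(1+i)^(-n))/i * (1+i)
PV_immediate = 58853.1824
PV_due = 58853.1824 * 1.04
= 61207.3097


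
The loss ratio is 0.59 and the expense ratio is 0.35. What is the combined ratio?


Combined ratio = loss ratio + expense ratio
= 0.59 + 0.35
= 0.94


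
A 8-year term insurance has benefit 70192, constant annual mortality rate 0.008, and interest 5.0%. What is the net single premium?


NSP = benefit * sum_{k=0}^{n-1} k_p_x * q * v^(k+1)
With constant q=0.008, v=0.952381
Sum = 0.050384
NSP = 70192 * 0.050384
= 3536.5603


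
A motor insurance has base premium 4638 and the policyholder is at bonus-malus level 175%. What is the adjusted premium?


adjusted = base * BM_level / 100
= 4638 * 175 / 100
= 4638 * 1.75
= 8116.5


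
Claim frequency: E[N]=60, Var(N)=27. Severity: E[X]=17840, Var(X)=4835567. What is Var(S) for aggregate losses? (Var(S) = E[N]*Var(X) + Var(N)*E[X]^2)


Var(S) = E[N]*Var(X) + Var(N)*E[X]^2
= 60*4835567 + 27*17840^2
= 290134020 + 8593171200
= 8.8833e+09


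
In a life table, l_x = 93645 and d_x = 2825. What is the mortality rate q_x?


q_x = d_x / l_x
= 2825 / 93645
= 0.0302


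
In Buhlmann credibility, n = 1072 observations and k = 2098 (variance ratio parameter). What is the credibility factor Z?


Z = n / (n + k)
= 1072 / (1072 + 2098)
= 1072 / 3170
= 0.3382


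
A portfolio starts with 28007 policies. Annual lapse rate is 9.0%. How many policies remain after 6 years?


remaining = initial * (1 - lapse)^years
= 28007 * (1 - 0.09)^6
= 28007 * 0.567869
= 15904.3141


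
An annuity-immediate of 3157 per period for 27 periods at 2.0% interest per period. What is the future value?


FV = PMT * ((1+i)^n - 1) / i
= 3157 * ((1.02)^27 - 1) / 0.02
= 3157 * (1.706886 - 1) / 0.02
= 111582.0303


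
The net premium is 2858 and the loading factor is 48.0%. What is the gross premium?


Gross = net * (1 + loading)
= 2858 * (1 + 0.48)
= 2858 * 1.48
= 4229.84


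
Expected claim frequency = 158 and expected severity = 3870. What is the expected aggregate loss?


E[S] = E[N] * E[X]
= 158 * 3870
= 611460


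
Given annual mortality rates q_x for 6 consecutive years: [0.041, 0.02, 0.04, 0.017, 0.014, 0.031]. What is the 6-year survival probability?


p_k = 1 - q_k for each year
Survival = product of (1 - q_k)
= 0.959 * 0.98 * 0.96 * 0.983 * 0.986 * 0.969
= 0.8474


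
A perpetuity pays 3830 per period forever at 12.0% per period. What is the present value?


PV = PMT / i
= 3830 / 0.12
= 31916.6667


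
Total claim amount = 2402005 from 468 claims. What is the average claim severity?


severity = total / number
= 2402005 / 468
= 5132.4893


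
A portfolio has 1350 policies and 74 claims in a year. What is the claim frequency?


frequency = claims / policies
= 74 / 1350
= 0.0548


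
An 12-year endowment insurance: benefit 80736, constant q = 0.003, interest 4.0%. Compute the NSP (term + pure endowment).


Term component = 2239.1348
Pure endowment = 12_p_x * v^12 * benefit = 0.964588 * 0.624597 * 80736 = 48641.735
NSP = 50880.8697


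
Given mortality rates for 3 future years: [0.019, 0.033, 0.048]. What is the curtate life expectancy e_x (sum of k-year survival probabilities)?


e_x = sum_{k=1}^{n} k_p_x
k_p_x values:
  1_p_x = 0.981
  2_p_x = 0.948627
  3_p_x = 0.903093
e_x = 2.8327


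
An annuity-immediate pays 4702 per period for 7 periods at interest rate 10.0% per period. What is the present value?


PV = PMT * (1 - (1+i)^(-n)) / i
= 4702 * (1 - (1+0.1)^(-7)) / 0.1
= 4702 * (1 - 0.513158) / 0.1
= 4702 * 4.868419
= 22891.3053


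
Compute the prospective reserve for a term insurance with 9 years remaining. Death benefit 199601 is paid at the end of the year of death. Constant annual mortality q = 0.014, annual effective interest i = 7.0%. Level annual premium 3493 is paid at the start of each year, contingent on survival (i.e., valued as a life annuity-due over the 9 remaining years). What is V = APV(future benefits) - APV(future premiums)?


v = 1/(1+i) = 0.934579
APV(future benefits) per unit = sum_{k=0}^{8} k_p_x * q * v^(k+1) = 0.086814
APV(future benefits) = 199601 * 0.086814 = 17328.2507
Life annuity-due factor ä_{x:9} = sum_{k=0}^{8} k_p_x * v^k = 6.635104
APV(future premiums) = 3493 * 6.635104 = 23176.4192
V = 17328.2507 - 23176.4192
= -5848.1685


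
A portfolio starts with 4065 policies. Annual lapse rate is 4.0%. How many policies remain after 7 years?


remaining = initial * (1 - lapse)^years
= 4065 * (1 - 0.04)^7
= 4065 * 0.751447
= 3054.634


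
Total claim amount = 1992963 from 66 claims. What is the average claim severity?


severity = total / number
= 1992963 / 66
= 30196.4091


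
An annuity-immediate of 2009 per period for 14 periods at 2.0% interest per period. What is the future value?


FV = PMT * ((1+i)^n - 1) / i
= 2009 * ((1.02)^14 - 1) / 0.02
= 2009 * (1.319479 - 1) / 0.02
= 32091.6417


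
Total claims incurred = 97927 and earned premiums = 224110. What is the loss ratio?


Loss ratio = claims / premiums
= 97927 / 224110
= 0.437


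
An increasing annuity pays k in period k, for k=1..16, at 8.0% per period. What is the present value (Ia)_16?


(Ia)_n = sum_{k=1}^{n} k * v^k, v = 1/(1+i)
v = 0.925926
Sum computed term by term:
(Ia)_16 = 61.1154


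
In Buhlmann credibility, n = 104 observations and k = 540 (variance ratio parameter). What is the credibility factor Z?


Z = n / (n + k)
= 104 / (104 + 540)
= 104 / 644
= 0.1615


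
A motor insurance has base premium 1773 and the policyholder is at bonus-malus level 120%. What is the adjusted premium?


adjusted = base * BM_level / 100
= 1773 * 120 / 100
= 1773 * 1.2
= 2127.6


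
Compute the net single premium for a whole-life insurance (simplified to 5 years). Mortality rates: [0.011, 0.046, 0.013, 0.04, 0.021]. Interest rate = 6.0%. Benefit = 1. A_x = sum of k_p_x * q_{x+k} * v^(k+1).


v = 0.943396
Year 0: k_p_x=1.0, q=0.011, term=0.010377
Year 1: k_p_x=0.989, q=0.046, term=0.040489
Year 2: k_p_x=0.943506, q=0.013, term=0.010298
Year 3: k_p_x=0.93124, q=0.04, term=0.029505
Year 4: k_p_x=0.893991, q=0.021, term=0.014029
A_x = 0.1047


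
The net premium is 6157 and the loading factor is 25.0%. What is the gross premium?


Gross = net * (1 + loading)
= 6157 * (1 + 0.25)
= 6157 * 1.25
= 7696.25


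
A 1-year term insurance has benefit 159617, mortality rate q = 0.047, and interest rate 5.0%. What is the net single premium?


NSP = benefit * q * v
v = 1/(1+i) = 0.952381
NSP = 159617 * 0.047 * 0.952381
= 7144.761


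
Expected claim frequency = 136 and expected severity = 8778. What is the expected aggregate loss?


E[S] = E[N] * E[X]
= 136 * 8778
= 1.1938e+06


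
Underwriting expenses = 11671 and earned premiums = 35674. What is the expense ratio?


Expense ratio = expenses / premiums
= 11671 / 35674
= 0.3272


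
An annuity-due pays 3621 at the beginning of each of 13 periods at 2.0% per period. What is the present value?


PV_due = PMT * (1-(1+i)^(-n))/i * (1+i)
PV_immediate = 41092.4613
PV_due = 41092.4613 * 1.02
= 41914.3106


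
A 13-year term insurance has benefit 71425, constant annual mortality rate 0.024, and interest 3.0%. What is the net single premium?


NSP = benefit * sum_{k=0}^{n-1} k_p_x * q * v^(k+1)
With constant q=0.024, v=0.970874
Sum = 0.223755
NSP = 71425 * 0.223755
= 15981.7143


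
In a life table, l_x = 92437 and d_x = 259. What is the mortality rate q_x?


q_x = d_x / l_x
= 259 / 92437
= 0.0028


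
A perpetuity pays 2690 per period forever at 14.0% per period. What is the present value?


PV = PMT / i
= 2690 / 0.14
= 19214.2857


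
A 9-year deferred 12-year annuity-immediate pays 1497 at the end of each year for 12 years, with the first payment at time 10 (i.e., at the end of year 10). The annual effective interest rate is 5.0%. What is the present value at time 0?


PV at time 9 of the 12-year annuity-immediate:
a_n = 1497 * (1-(1+0.05)^(-12))/0.05 = 13268.2877
Discount back 9 years to time 0:
PV = 13268.2877 * (1+0.05)^(-9)
= 13268.2877 * 0.644609
= 8552.8566


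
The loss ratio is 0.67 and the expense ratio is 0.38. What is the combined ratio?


Combined ratio = loss ratio + expense ratio
= 0.67 + 0.38
= 1.05


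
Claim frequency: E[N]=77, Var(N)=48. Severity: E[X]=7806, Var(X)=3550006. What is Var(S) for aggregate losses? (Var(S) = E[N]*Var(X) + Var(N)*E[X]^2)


Var(S) = E[N]*Var(X) + Var(N)*E[X]^2
= 77*3550006 + 48*7806^2
= 273350462 + 2924814528
= 3.1982e+09


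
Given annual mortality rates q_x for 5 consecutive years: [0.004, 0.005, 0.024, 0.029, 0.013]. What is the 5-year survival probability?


p_k = 1 - q_k for each year
Survival = product of (1 - q_k)
= 0.996 * 0.995 * 0.976 * 0.971 * 0.987
= 0.927


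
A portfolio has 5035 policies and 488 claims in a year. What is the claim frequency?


frequency = claims / policies
= 488 / 5035
= 0.0969


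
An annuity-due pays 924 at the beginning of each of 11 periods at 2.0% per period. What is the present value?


PV_due = PMT * (1-(1+i)^(-n))/i * (1+i)
PV_immediate = 9043.0476
PV_due = 9043.0476 * 1.02
= 9223.9085


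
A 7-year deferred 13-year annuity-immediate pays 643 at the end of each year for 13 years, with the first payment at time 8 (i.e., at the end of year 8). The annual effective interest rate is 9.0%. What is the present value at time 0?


PV at time 7 of the 13-year annuity-immediate:
a_n = 643 * (1-(1+0.09)^(-13))/0.09 = 4814.0792
Discount back 7 years to time 0:
PV = 4814.0792 * (1+0.09)^(-7)
= 4814.0792 * 0.547034
= 2633.4662


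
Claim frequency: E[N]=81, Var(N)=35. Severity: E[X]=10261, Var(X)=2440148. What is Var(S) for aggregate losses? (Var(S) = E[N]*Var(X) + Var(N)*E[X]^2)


Var(S) = E[N]*Var(X) + Var(N)*E[X]^2
= 81*2440148 + 35*10261^2
= 197651988 + 3685084235
= 3.8827e+09


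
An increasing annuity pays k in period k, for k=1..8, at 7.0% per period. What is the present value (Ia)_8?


(Ia)_n = sum_{k=1}^{n} k * v^k, v = 1/(1+i)
v = 0.934579
Sum computed term by term:
(Ia)_8 = 24.7602


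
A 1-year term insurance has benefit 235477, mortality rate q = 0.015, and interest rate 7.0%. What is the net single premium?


NSP = benefit * q * v
v = 1/(1+i) = 0.934579
NSP = 235477 * 0.015 * 0.934579
= 3301.0794


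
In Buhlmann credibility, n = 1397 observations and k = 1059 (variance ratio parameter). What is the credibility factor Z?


Z = n / (n + k)
= 1397 / (1397 + 1059)
= 1397 / 2456
= 0.5688


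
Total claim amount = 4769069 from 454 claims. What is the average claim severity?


severity = total / number
= 4769069 / 454
= 10504.5573


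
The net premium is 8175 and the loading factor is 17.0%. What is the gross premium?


Gross = net * (1 + loading)
= 8175 * (1 + 0.17)
= 8175 * 1.17
= 9564.75


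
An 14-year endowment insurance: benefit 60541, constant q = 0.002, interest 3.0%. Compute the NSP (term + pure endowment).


Term component = 1351.4066
Pure endowment = 14_p_x * v^14 * benefit = 0.972361 * 0.661118 * 60541 = 38918.4936
NSP = 40269.9003


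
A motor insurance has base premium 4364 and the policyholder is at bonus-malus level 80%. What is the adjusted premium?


adjusted = base * BM_level / 100
= 4364 * 80 / 100
= 4364 * 0.8
= 3491.2


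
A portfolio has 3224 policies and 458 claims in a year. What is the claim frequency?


frequency = claims / policies
= 458 / 3224
= 0.1421


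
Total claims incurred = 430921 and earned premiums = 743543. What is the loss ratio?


Loss ratio = claims / premiums
= 430921 / 743543
= 0.5796


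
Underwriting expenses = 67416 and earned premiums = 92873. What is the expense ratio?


Expense ratio = expenses / premiums
= 67416 / 92873
= 0.7259


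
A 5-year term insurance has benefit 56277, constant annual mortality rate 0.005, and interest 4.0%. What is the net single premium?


NSP = benefit * sum_{k=0}^{n-1} k_p_x * q * v^(k+1)
With constant q=0.005, v=0.961538
Sum = 0.022046
NSP = 56277 * 0.022046
= 1240.6991


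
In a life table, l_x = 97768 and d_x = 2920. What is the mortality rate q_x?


q_x = d_x / l_x
= 2920 / 97768
= 0.0299


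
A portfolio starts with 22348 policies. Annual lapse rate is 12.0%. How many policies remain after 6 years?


remaining = initial * (1 - lapse)^years
= 22348 * (1 - 0.12)^6
= 22348 * 0.464404
= 10378.5025


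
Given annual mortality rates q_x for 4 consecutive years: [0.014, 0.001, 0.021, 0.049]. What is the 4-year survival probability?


p_k = 1 - q_k for each year
Survival = product of (1 - q_k)
= 0.986 * 0.999 * 0.979 * 0.951
= 0.9171


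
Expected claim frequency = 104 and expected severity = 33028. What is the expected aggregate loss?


E[S] = E[N] * E[X]
= 104 * 33028
= 3.4349e+06


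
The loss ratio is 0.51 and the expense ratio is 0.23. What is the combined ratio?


Combined ratio = loss ratio + expense ratio
= 0.51 + 0.23
= 0.74


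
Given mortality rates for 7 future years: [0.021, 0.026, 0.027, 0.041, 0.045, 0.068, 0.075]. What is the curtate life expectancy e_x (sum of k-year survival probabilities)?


e_x = sum_{k=1}^{n} k_p_x
k_p_x values:
  1_p_x = 0.979
  2_p_x = 0.953546
  3_p_x = 0.9278
  4_p_x = 0.88976
  5_p_x = 0.849721
  6_p_x = 0.79194
  7_p_x = 0.732545
e_x = 6.1243


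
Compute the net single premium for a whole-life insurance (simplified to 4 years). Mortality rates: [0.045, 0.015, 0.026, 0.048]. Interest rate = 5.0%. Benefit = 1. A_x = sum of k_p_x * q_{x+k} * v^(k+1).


v = 0.952381
Year 0: k_p_x=1.0, q=0.045, term=0.042857
Year 1: k_p_x=0.955, q=0.015, term=0.012993
Year 2: k_p_x=0.940675, q=0.026, term=0.021127
Year 3: k_p_x=0.916217, q=0.048, term=0.036181
A_x = 0.1132


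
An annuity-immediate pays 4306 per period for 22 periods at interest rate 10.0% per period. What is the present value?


PV = PMT * (1 - (1+i)^(-n)) / i
= 4306 * (1 - (1+0.1)^(-22)) / 0.1
= 4306 * (1 - 0.122846) / 0.1
= 4306 * 8.77154
= 37770.2524


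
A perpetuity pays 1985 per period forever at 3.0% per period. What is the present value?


PV = PMT / i
= 1985 / 0.03
= 66166.6667


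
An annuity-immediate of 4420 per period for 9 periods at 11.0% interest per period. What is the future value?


FV = PMT * ((1+i)^n - 1) / i
= 4420 * ((1.11)^9 - 1) / 0.11
= 4420 * (2.558037 - 1) / 0.11
= 62604.7564


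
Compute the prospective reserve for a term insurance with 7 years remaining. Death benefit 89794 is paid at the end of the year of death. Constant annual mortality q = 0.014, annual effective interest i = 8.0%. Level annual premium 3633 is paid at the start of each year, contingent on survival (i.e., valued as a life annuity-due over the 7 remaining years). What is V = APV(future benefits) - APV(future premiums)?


v = 1/(1+i) = 0.925926
APV(future benefits) per unit = sum_{k=0}^{6} k_p_x * q * v^(k+1) = 0.0702
APV(future benefits) = 89794 * 0.0702 = 6303.5712
Life annuity-due factor ä_{x:7} = sum_{k=0}^{6} k_p_x * v^k = 5.415456
APV(future premiums) = 3633 * 5.415456 = 19674.353
V = 6303.5712 - 19674.353
= -13370.7819


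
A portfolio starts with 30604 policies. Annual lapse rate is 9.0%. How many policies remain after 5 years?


remaining = initial * (1 - lapse)^years
= 30604 * (1 - 0.09)^5
= 30604 * 0.624032
= 19097.8798


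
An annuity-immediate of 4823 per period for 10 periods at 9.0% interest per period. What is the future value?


FV = PMT * ((1+i)^n - 1) / i
= 4823 * ((1.09)^10 - 1) / 0.09
= 4823 * (2.367364 - 1) / 0.09
= 73275.5


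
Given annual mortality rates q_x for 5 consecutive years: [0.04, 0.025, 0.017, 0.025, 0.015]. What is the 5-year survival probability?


p_k = 1 - q_k for each year
Survival = product of (1 - q_k)
= 0.96 * 0.975 * 0.983 * 0.975 * 0.985
= 0.8836


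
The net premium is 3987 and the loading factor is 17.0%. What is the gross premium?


Gross = net * (1 + loading)
= 3987 * (1 + 0.17)
= 3987 * 1.17
= 4664.79


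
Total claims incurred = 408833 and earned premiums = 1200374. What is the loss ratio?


Loss ratio = claims / premiums
= 408833 / 1200374
= 0.3406


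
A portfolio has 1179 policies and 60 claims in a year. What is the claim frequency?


frequency = claims / policies
= 60 / 1179
= 0.0509


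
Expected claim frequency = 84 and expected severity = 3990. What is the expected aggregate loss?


E[S] = E[N] * E[X]
= 84 * 3990
= 335160


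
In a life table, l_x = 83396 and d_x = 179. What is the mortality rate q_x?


q_x = d_x / l_x
= 179 / 83396
= 0.0021


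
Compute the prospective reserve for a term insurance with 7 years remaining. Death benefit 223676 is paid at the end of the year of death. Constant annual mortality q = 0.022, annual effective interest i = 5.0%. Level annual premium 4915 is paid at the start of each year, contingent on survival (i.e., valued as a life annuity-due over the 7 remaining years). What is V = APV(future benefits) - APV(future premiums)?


v = 1/(1+i) = 0.952381
APV(future benefits) per unit = sum_{k=0}^{6} k_p_x * q * v^(k+1) = 0.119716
APV(future benefits) = 223676 * 0.119716 = 26777.6997
Life annuity-due factor ä_{x:7} = sum_{k=0}^{6} k_p_x * v^k = 5.71374
APV(future premiums) = 4915 * 5.71374 = 28083.0336
V = 26777.6997 - 28083.0336
= -1305.3339


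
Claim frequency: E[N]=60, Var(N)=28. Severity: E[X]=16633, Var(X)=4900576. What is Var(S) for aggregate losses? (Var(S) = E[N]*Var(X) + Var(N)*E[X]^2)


Var(S) = E[N]*Var(X) + Var(N)*E[X]^2
= 60*4900576 + 28*16633^2
= 294034560 + 7746387292
= 8.0404e+09


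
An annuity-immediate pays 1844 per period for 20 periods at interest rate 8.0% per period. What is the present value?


PV = PMT * (1 - (1+i)^(-n)) / i
= 1844 * (1 - (1+0.08)^(-20)) / 0.08
= 1844 * (1 - 0.214548) / 0.08
= 1844 * 9.818147
= 18104.6638


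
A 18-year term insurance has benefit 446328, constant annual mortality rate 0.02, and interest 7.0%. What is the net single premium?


NSP = benefit * sum_{k=0}^{n-1} k_p_x * q * v^(k+1)
With constant q=0.02, v=0.934579
Sum = 0.176519
NSP = 446328 * 0.176519
= 78785.2769


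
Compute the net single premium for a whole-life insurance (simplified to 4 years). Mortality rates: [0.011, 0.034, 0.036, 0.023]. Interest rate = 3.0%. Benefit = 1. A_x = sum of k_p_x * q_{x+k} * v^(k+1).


v = 0.970874
Year 0: k_p_x=1.0, q=0.011, term=0.01068
Year 1: k_p_x=0.989, q=0.034, term=0.031696
Year 2: k_p_x=0.955374, q=0.036, term=0.031475
Year 3: k_p_x=0.920981, q=0.023, term=0.01882
A_x = 0.0927


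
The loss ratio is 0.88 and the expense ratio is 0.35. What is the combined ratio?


Combined ratio = loss ratio + expense ratio
= 0.88 + 0.35
= 1.23


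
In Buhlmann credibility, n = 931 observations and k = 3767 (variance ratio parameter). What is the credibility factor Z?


Z = n / (n + k)
= 931 / (931 + 3767)
= 931 / 4698
= 0.1982


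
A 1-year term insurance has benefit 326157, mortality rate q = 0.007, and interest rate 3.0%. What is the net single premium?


NSP = benefit * q * v
v = 1/(1+i) = 0.970874
NSP = 326157 * 0.007 * 0.970874
= 2216.601


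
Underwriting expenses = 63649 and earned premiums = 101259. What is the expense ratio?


Expense ratio = expenses / premiums
= 63649 / 101259
= 0.6286


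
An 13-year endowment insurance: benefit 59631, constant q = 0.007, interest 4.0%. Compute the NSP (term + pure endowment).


Term component = 4012.893
Pure endowment = 13_p_x * v^13 * benefit = 0.912726 * 0.600574 * 59631 = 32687.2897
NSP = 36700.1827


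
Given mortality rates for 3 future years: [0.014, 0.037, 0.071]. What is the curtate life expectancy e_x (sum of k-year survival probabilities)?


e_x = sum_{k=1}^{n} k_p_x
k_p_x values:
  1_p_x = 0.986
  2_p_x = 0.949518
  3_p_x = 0.882102
e_x = 2.8176


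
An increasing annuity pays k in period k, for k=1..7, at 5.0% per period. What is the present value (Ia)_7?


(Ia)_n = sum_{k=1}^{n} k * v^k, v = 1/(1+i)
v = 0.952381
Sum computed term by term:
(Ia)_7 = 22.0185


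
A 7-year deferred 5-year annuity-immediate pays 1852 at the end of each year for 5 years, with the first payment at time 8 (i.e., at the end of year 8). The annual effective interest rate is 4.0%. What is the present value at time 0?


PV at time 7 of the 5-year annuity-immediate:
a_n = 1852 * (1-(1+0.04)^(-5))/0.04 = 8244.775
Discount back 7 years to time 0:
PV = 8244.775 * (1+0.04)^(-7)
= 8244.775 * 0.759918
= 6265.3514


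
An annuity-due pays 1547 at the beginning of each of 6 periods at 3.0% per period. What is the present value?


PV_due = PMT * (1-(1+i)^(-n))/i * (1+i)
PV_immediate = 8380.3952
PV_due = 8380.3952 * 1.03
= 8631.807


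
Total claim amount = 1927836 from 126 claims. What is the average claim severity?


severity = total / number
= 1927836 / 126
= 15300.2857


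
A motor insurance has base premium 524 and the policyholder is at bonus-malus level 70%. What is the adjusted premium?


adjusted = base * BM_level / 100
= 524 * 70 / 100
= 524 * 0.7
= 366.8


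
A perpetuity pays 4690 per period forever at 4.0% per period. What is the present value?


PV = PMT / i
= 4690 / 0.04
= 117250.0


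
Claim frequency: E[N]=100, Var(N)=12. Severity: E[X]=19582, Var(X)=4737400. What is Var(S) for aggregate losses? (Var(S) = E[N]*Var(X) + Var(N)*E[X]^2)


Var(S) = E[N]*Var(X) + Var(N)*E[X]^2
= 100*4737400 + 12*19582^2
= 473740000 + 4601456688
= 5.0752e+09


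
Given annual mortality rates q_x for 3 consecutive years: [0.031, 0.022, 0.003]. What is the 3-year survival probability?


p_k = 1 - q_k for each year
Survival = product of (1 - q_k)
= 0.969 * 0.978 * 0.997
= 0.9448


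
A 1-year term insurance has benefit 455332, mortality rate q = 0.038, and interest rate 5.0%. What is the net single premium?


NSP = benefit * q * v
v = 1/(1+i) = 0.952381
NSP = 455332 * 0.038 * 0.952381
= 16478.6819


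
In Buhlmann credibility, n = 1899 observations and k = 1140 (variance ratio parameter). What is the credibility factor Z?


Z = n / (n + k)
= 1899 / (1899 + 1140)
= 1899 / 3039
= 0.6249


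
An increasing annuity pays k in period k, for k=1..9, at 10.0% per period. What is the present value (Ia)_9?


(Ia)_n = sum_{k=1}^{n} k * v^k, v = 1/(1+i)
v = 0.909091
Sum computed term by term:
(Ia)_9 = 25.1805


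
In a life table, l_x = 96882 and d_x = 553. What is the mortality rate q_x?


q_x = d_x / l_x
= 553 / 96882
= 0.0057


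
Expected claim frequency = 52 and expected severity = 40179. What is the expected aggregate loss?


E[S] = E[N] * E[X]
= 52 * 40179
= 2.0893e+06


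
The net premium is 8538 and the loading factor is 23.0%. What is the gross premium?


Gross = net * (1 + loading)
= 8538 * (1 + 0.23)
= 8538 * 1.23
= 10501.74


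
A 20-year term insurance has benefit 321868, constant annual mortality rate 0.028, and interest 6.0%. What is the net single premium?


NSP = benefit * sum_{k=0}^{n-1} k_p_x * q * v^(k+1)
With constant q=0.028, v=0.943396
Sum = 0.261963
NSP = 321868 * 0.261963
= 84317.4385


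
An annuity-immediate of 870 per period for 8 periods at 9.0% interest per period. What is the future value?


FV = PMT * ((1+i)^n - 1) / i
= 870 * ((1.09)^8 - 1) / 0.09
= 870 * (1.992563 - 1) / 0.09
= 9594.7722


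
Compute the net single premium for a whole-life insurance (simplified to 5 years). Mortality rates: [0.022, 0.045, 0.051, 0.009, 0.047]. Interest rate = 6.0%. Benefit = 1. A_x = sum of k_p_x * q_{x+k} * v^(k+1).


v = 0.943396
Year 0: k_p_x=1.0, q=0.022, term=0.020755
Year 1: k_p_x=0.978, q=0.045, term=0.039169
Year 2: k_p_x=0.93399, q=0.051, term=0.039994
Year 3: k_p_x=0.886357, q=0.009, term=0.006319
Year 4: k_p_x=0.878379, q=0.047, term=0.03085
A_x = 0.1371
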